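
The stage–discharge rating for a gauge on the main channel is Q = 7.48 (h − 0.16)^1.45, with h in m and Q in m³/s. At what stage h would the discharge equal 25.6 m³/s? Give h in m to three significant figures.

2.50 m

h − h₀ = (Q/C)^(1/b) = (25.6/7.48)^(1/1.45) = 2.336 m
h = 0.16 + 2.336 = 2.496 m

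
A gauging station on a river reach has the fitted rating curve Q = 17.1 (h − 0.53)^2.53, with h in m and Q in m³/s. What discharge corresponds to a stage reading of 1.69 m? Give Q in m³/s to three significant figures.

Q = 17.1 × (1.69 − 0.53)^2.53 = 17.1 × 1.16^2.53 = 24.89 m³/s

24.9 m³/s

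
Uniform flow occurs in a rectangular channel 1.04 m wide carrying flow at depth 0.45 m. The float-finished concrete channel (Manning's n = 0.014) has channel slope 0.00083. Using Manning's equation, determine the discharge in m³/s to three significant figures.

0.373 m³/s

A = b·y = 1.04 × 0.45 = 0.4680 m²
P = b + 2y = 1.04 + 2×0.45 = 1.940 m
R = A/P = 0.4680/1.940 = 0.2412 m
Q = (1/n)·A·R^(2/3)·S^(1/2) = (1/0.014) × 0.4680 × 0.2412^(2/3) × 0.00083^(1/2) = 0.3732 m³/s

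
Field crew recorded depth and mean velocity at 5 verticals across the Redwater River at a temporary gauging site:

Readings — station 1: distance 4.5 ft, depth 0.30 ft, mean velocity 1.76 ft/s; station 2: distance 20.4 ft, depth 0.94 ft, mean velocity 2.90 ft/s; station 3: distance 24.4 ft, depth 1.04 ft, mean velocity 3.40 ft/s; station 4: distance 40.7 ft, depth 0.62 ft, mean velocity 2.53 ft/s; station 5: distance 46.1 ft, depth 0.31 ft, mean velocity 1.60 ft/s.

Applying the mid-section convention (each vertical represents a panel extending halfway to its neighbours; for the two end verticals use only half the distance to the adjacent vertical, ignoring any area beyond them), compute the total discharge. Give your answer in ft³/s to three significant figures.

w_1 = (20.4 − 4.5)/2 = 7.95 ft; q_1 = 1.76 × 0.30 × 7.95 = 4.198 ft³/s
w_2 = (24.4 − 4.5)/2 = 9.95 ft; q_2 = 2.90 × 0.94 × 9.95 = 27.12 ft³/s
w_3 = (40.7 − 20.4)/2 = 10.15 ft; q_3 = 3.40 × 1.04 × 10.15 = 35.89 ft³/s
w_4 = (46.1 − 24.4)/2 = 10.85 ft; q_4 = 2.53 × 0.62 × 10.85 = 17.02 ft³/s
w_5 = (46.1 − 40.7)/2 = 2.7 ft; q_5 = 1.60 × 0.31 × 2.7 = 1.339 ft³/s
Q = Σ qᵢ = 85.57 ft³/s

85.6 ft³/s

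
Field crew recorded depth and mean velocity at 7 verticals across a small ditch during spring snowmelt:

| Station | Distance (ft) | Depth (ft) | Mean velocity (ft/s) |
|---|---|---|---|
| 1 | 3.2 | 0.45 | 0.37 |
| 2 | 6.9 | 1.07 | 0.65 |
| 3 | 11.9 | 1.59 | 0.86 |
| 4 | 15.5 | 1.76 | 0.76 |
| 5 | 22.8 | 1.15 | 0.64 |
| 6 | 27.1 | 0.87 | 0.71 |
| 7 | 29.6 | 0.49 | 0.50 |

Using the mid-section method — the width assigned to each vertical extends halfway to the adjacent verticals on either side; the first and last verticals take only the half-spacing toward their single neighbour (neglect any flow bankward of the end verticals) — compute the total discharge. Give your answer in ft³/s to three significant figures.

w_1 = (6.9 − 3.2)/2 = 1.85 ft; q_1 = 0.37 × 0.45 × 1.85 = 0.3080 ft³/s
w_2 = (11.9 − 3.2)/2 = 4.35 ft; q_2 = 0.65 × 1.07 × 4.35 = 3.025 ft³/s
w_3 = (15.5 − 6.9)/2 = 4.3 ft; q_3 = 0.86 × 1.59 × 4.3 = 5.880 ft³/s
w_4 = (22.8 − 11.9)/2 = 5.45 ft; q_4 = 0.76 × 1.76 × 5.45 = 7.290 ft³/s
w_5 = (27.1 − 15.5)/2 = 5.8 ft; q_5 = 0.64 × 1.15 × 5.8 = 4.269 ft³/s
w_6 = (29.6 − 22.8)/2 = 3.4 ft; q_6 = 0.71 × 0.87 × 3.4 = 2.100 ft³/s
w_7 = (29.6 − 27.1)/2 = 1.25 ft; q_7 = 0.50 × 0.49 × 1.25 = 0.3063 ft³/s
Q = Σ qᵢ = 23.18 ft³/s

23.2 ft³/s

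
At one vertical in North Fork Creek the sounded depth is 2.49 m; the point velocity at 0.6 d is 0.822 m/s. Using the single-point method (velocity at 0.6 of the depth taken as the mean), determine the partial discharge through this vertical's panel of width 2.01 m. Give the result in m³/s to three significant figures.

4.11 m³/s

v̄ = v₀.₆ = 0.822 m/s
q = v̄ × d × w = 0.8220 × 2.49 × 2.01 = 4.114 m³/s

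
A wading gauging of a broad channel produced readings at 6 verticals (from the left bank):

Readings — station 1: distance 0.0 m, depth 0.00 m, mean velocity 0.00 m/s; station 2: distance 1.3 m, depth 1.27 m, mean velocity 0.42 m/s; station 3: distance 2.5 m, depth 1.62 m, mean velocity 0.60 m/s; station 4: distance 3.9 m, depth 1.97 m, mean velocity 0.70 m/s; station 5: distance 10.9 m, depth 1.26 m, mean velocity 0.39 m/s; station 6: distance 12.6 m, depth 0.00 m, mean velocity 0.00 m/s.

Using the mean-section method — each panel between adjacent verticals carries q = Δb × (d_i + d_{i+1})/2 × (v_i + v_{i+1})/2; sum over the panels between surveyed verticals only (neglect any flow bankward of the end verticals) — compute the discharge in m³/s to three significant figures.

Panel 1-2: Δb = 1.3 m, d̄ = (0.00+1.27)/2 = 0.635, v̄ = (0.00+0.42)/2 = 0.21 → q = 1.3×0.635×0.21 = 0.1734 m³/s
Panel 2-3: Δb = 1.2 m, d̄ = (1.27+1.62)/2 = 1.445, v̄ = (0.42+0.60)/2 = 0.51 → q = 1.2×1.445×0.51 = 0.8843 m³/s
Panel 3-4: Δb = 1.4 m, d̄ = (1.62+1.97)/2 = 1.795, v̄ = (0.60+0.70)/2 = 0.65 → q = 1.4×1.795×0.65 = 1.633 m³/s
Panel 4-5: Δb = 7 m, d̄ = (1.97+1.26)/2 = 1.615, v̄ = (0.70+0.39)/2 = 0.545 → q = 7×1.615×0.545 = 6.161 m³/s
Panel 5-6: Δb = 1.7 m, d̄ = (1.26+0.00)/2 = 0.63, v̄ = (0.39+0.00)/2 = 0.195 → q = 1.7×0.63×0.195 = 0.2088 m³/s
Q = Σ q = 9.061 m³/s

9.06 m³/s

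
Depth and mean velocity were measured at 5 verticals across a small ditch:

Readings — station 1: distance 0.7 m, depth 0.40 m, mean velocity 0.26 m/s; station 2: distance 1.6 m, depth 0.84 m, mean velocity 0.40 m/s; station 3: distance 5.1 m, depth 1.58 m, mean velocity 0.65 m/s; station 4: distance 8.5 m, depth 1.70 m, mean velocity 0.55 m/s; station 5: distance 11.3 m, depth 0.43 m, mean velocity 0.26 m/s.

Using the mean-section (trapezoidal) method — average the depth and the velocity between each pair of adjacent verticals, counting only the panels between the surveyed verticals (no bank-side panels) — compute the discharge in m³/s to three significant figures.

Panel 1-2: Δb = 0.9 m, d̄ = (0.40+0.84)/2 = 0.62, v̄ = (0.26+0.40)/2 = 0.33 → q = 0.9×0.62×0.33 = 0.1841 m³/s
Panel 2-3: Δb = 3.5 m, d̄ = (0.84+1.58)/2 = 1.21, v̄ = (0.40+0.65)/2 = 0.525 → q = 3.5×1.21×0.525 = 2.223 m³/s
Panel 3-4: Δb = 3.4 m, d̄ = (1.58+1.70)/2 = 1.64, v̄ = (0.65+0.55)/2 = 0.6 → q = 3.4×1.64×0.6 = 3.346 m³/s
Panel 4-5: Δb = 2.8 m, d̄ = (1.70+0.43)/2 = 1.065, v̄ = (0.55+0.26)/2 = 0.405 → q = 2.8×1.065×0.405 = 1.208 m³/s
Q = Σ q = 6.961 m³/s

6.96 m³/s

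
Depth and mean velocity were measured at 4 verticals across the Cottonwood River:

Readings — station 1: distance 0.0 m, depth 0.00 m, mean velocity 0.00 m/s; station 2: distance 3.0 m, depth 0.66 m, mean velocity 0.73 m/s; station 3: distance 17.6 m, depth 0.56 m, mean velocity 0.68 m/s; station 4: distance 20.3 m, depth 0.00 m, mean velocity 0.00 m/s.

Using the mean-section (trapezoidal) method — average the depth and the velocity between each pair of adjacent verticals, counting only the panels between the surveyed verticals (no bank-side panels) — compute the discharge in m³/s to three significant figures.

Panel 1-2: Δb = 3 m, d̄ = (0.00+0.66)/2 = 0.33, v̄ = (0.00+0.73)/2 = 0.365 → q = 3×0.33×0.365 = 0.3614 m³/s
Panel 2-3: Δb = 14.6 m, d̄ = (0.66+0.56)/2 = 0.61, v̄ = (0.73+0.68)/2 = 0.705 → q = 14.6×0.61×0.705 = 6.279 m³/s
Panel 3-4: Δb = 2.7 m, d̄ = (0.56+0.00)/2 = 0.28, v̄ = (0.68+0.00)/2 = 0.34 → q = 2.7×0.28×0.34 = 0.2570 m³/s
Q = Σ q = 6.897 m³/s

6.90 m³/s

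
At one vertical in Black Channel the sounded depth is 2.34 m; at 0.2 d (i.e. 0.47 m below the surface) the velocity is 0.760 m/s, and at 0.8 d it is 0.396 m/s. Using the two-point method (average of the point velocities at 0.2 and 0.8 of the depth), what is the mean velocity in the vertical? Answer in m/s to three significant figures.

v̄ = (0.760 + 0.396) / 2 = 0.5780 m/s

0.578 m/s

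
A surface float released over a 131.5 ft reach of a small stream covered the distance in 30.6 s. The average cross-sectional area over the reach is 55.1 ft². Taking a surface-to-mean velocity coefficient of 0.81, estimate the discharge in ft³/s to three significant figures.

192 ft³/s

v_surface = L / t̄ = 131.5 / 30.6 = 4.297 ft/s
v_mean = 0.81 × 4.297 = 3.481 ft/s
Q = A × v_mean = 55.1 × 3.481 = 191.8 ft³/s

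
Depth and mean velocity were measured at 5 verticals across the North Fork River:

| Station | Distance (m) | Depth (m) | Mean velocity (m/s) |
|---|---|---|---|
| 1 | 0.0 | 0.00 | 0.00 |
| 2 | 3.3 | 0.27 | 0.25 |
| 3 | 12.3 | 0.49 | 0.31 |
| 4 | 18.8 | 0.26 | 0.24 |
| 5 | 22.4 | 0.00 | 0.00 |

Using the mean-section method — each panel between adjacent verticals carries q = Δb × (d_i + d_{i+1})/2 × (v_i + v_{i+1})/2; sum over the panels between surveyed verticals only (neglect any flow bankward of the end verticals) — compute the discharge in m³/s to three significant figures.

Panel 1-2: Δb = 3.3 m, d̄ = (0.00+0.27)/2 = 0.135, v̄ = (0.00+0.25)/2 = 0.125 → q = 3.3×0.135×0.125 = 0.05569 m³/s
Panel 2-3: Δb = 9 m, d̄ = (0.27+0.49)/2 = 0.38, v̄ = (0.25+0.31)/2 = 0.28 → q = 9×0.38×0.28 = 0.9576 m³/s
Panel 3-4: Δb = 6.5 m, d̄ = (0.49+0.26)/2 = 0.375, v̄ = (0.31+0.24)/2 = 0.275 → q = 6.5×0.375×0.275 = 0.6703 m³/s
Panel 4-5: Δb = 3.6 m, d̄ = (0.26+0.00)/2 = 0.13, v̄ = (0.24+0.00)/2 = 0.12 → q = 3.6×0.13×0.12 = 0.05616 m³/s
Q = Σ q = 1.740 m³/s

1.74 m³/s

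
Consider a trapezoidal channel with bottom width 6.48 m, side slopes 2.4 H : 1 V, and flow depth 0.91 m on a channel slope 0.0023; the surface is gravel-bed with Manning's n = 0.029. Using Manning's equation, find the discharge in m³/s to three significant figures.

10.3 m³/s

A = (b + z·y)·y = (6.48 + 2.4×0.91)×0.91 = 7.884 m²
P = b + 2y√(1+z²) = 6.48 + 2×0.91×√(1+2.4²) = 11.21 m
R = A/P = 7.884/11.21 = 0.7032 m
Q = (1/n)·A·R^(2/3)·S^(1/2) = (1/0.029) × 7.884 × 0.7032^(2/3) × 0.0023^(1/2) = 10.31 m³/s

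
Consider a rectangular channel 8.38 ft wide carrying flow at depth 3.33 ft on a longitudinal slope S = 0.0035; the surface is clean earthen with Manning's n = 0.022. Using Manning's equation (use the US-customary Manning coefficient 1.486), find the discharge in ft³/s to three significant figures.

A = b·y = 8.38 × 3.33 = 27.91 ft²
P = b + 2y = 8.38 + 2×3.33 = 15.04 ft
R = A/P = 27.91/15.04 = 1.855 ft
Q = (1.486/n)·A·R^(2/3)·S^(1/2) = (1.486/0.022) × 27.91 × 1.855^(2/3) × 0.0035^(1/2) = 168.4 ft³/s

168 ft³/s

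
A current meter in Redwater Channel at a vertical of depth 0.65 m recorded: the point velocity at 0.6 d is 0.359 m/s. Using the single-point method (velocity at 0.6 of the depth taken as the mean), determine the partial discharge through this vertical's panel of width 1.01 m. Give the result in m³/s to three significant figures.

0.236 m³/s

v̄ = v₀.₆ = 0.359 m/s
q = v̄ × d × w = 0.3590 × 0.65 × 1.01 = 0.2357 m³/s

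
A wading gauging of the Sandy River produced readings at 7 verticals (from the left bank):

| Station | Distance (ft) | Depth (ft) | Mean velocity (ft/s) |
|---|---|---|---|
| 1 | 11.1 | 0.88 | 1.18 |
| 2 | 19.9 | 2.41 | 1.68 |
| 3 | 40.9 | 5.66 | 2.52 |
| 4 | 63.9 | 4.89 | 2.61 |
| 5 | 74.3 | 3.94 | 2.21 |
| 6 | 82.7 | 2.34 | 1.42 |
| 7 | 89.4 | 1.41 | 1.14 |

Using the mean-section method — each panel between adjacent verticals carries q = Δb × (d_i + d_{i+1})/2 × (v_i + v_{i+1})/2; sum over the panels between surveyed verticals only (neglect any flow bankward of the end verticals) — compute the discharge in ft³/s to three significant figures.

Panel 1-2: Δb = 8.8 ft, d̄ = (0.88+2.41)/2 = 1.645, v̄ = (1.18+1.68)/2 = 1.43 → q = 8.8×1.645×1.43 = 20.70 ft³/s
Panel 2-3: Δb = 21 ft, d̄ = (2.41+5.66)/2 = 4.035, v̄ = (1.68+2.52)/2 = 2.1 → q = 21×4.035×2.1 = 177.9 ft³/s
Panel 3-4: Δb = 23 ft, d̄ = (5.66+4.89)/2 = 5.275, v̄ = (2.52+2.61)/2 = 2.565 → q = 23×5.275×2.565 = 311.2 ft³/s
Panel 4-5: Δb = 10.4 ft, d̄ = (4.89+3.94)/2 = 4.415, v̄ = (2.61+2.21)/2 = 2.41 → q = 10.4×4.415×2.41 = 110.7 ft³/s
Panel 5-6: Δb = 8.4 ft, d̄ = (3.94+2.34)/2 = 3.14, v̄ = (2.21+1.42)/2 = 1.815 → q = 8.4×3.14×1.815 = 47.87 ft³/s
Panel 6-7: Δb = 6.7 ft, d̄ = (2.34+1.41)/2 = 1.875, v̄ = (1.42+1.14)/2 = 1.28 → q = 6.7×1.875×1.28 = 16.08 ft³/s
Q = Σ q = 684.5 ft³/s

684 ft³/s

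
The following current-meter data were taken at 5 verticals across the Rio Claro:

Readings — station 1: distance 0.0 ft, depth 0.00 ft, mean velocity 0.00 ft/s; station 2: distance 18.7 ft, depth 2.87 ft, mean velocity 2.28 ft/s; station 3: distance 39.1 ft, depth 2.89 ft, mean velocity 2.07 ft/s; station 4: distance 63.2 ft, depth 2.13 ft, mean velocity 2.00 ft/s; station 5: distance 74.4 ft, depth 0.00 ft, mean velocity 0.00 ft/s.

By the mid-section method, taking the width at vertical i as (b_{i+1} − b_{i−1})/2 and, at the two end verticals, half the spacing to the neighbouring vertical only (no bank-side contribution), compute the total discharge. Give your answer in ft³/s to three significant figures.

336 ft³/s

w_2 = (39.1 − 0.0)/2 = 19.55 ft; q_2 = 2.28 × 2.87 × 19.55 = 127.9 ft³/s
w_3 = (63.2 − 18.7)/2 = 22.25 ft; q_3 = 2.07 × 2.89 × 22.25 = 133.1 ft³/s
w_4 = (74.4 − 39.1)/2 = 17.65 ft; q_4 = 2.00 × 2.13 × 17.65 = 75.19 ft³/s
Stations 1, 5 contribute zero (depth or velocity is 0).
Q = Σ qᵢ = 336.2 ft³/s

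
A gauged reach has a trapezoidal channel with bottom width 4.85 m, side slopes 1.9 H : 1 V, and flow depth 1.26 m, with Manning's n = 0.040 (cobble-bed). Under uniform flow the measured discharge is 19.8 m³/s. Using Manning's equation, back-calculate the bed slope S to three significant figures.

A = (b + z·y)·y = (4.85 + 1.9×1.26)×1.26 = 9.127 m²
P = b + 2y√(1+z²) = 4.85 + 2×1.26×√(1+1.9²) = 10.26 m
R = A/P = 9.127/10.26 = 0.8896 m
S = (Q·n / (1·A·R^(2/3)))² = (19.8×0.040 / (1×9.127×0.9249))² = 0.008801

0.00880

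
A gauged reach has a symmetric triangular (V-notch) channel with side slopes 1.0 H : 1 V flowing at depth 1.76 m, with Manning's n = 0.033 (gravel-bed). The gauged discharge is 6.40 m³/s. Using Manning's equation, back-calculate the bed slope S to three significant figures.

0.00875

A = z·y² = 1.0×1.76² = 3.098 m²
P = 2y√(1+z²) = 2×1.76×√(1+1.0²) = 4.978 m
R = A/P = 3.098/4.978 = 0.6223 m
S = (Q·n / (1·A·R^(2/3)))² = (6.40×0.033 / (1×3.098×0.7289))² = 0.008751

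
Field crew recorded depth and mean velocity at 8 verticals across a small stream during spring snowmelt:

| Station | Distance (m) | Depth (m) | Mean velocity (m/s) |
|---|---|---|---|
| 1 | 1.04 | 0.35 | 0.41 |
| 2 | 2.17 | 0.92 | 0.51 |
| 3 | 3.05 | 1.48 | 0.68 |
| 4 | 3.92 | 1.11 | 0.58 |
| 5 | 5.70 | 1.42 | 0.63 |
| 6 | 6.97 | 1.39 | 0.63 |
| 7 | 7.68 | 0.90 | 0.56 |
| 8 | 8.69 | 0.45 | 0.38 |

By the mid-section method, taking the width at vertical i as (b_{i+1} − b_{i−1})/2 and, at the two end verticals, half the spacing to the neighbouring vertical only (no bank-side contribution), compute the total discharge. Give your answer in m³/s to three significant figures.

5.04 m³/s

w_1 = (2.17 − 1.04)/2 = 0.565 m; q_1 = 0.41 × 0.35 × 0.565 = 0.08108 m³/s
w_2 = (3.05 − 1.04)/2 = 1.005 m; q_2 = 0.51 × 0.92 × 1.005 = 0.4715 m³/s
w_3 = (3.92 − 2.17)/2 = 0.875 m; q_3 = 0.68 × 1.48 × 0.875 = 0.8806 m³/s
w_4 = (5.70 − 3.05)/2 = 1.325 m; q_4 = 0.58 × 1.11 × 1.325 = 0.8530 m³/s
w_5 = (6.97 − 3.92)/2 = 1.525 m; q_5 = 0.63 × 1.42 × 1.525 = 1.364 m³/s
w_6 = (7.68 − 5.70)/2 = 0.99 m; q_6 = 0.63 × 1.39 × 0.99 = 0.8669 m³/s
w_7 = (8.69 − 6.97)/2 = 0.86 m; q_7 = 0.56 × 0.90 × 0.86 = 0.4334 m³/s
w_8 = (8.69 − 7.68)/2 = 0.505 m; q_8 = 0.38 × 0.45 × 0.505 = 0.08636 m³/s
Q = Σ qᵢ = 5.037 m³/s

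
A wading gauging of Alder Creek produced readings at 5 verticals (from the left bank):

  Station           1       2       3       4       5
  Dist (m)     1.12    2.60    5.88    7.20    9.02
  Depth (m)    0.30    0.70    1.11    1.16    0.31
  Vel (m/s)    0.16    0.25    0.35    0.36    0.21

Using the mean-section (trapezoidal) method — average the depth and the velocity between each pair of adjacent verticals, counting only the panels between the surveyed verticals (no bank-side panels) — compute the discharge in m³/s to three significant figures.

Panel 1-2: Δb = 1.48 m, d̄ = (0.30+0.70)/2 = 0.5, v̄ = (0.16+0.25)/2 = 0.205 → q = 1.48×0.5×0.205 = 0.1517 m³/s
Panel 2-3: Δb = 3.28 m, d̄ = (0.70+1.11)/2 = 0.905, v̄ = (0.25+0.35)/2 = 0.3 → q = 3.28×0.905×0.3 = 0.8905 m³/s
Panel 3-4: Δb = 1.32 m, d̄ = (1.11+1.16)/2 = 1.135, v̄ = (0.35+0.36)/2 = 0.355 → q = 1.32×1.135×0.355 = 0.5319 m³/s
Panel 4-5: Δb = 1.82 m, d̄ = (1.16+0.31)/2 = 0.735, v̄ = (0.36+0.21)/2 = 0.285 → q = 1.82×0.735×0.285 = 0.3812 m³/s
Q = Σ q = 1.955 m³/s

1.96 m³/s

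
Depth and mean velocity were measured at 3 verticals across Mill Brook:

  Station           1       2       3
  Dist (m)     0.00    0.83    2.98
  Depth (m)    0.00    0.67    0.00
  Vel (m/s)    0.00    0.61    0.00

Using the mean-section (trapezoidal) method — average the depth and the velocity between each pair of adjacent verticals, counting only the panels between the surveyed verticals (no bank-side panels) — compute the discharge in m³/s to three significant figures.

Panel 1-2: Δb = 0.83 m, d̄ = (0.00+0.67)/2 = 0.335, v̄ = (0.00+0.61)/2 = 0.305 → q = 0.83×0.335×0.305 = 0.08481 m³/s
Panel 2-3: Δb = 2.15 m, d̄ = (0.67+0.00)/2 = 0.335, v̄ = (0.61+0.00)/2 = 0.305 → q = 2.15×0.335×0.305 = 0.2197 m³/s
Q = Σ q = 0.3045 m³/s

0.304 m³/s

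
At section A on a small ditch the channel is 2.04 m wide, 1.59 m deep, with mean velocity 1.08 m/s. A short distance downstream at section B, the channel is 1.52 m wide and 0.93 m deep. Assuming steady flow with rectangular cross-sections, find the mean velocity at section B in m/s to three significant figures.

Q = A₁V₁ = (2.04×1.59) × 1.08 = 3.503 m³/s
A₂ = 1.52 × 0.93 = 1.414 m²
V₂ = Q/A₂ = 3.503/1.414 = 2.478 m/s

2.48 m/s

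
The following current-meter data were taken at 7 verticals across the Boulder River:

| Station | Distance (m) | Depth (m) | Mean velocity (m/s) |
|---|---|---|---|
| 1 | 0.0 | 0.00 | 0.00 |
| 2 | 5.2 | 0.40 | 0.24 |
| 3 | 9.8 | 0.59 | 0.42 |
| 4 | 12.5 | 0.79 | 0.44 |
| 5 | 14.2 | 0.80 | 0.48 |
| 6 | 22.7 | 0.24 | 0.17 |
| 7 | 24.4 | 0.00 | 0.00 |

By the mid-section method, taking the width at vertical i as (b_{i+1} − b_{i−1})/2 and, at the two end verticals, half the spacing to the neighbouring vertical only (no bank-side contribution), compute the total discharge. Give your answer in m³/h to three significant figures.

15500 m³/h

w_2 = (9.8 − 0.0)/2 = 4.9 m; q_2 = 0.24 × 0.40 × 4.9 = 0.4704 m³/s
w_3 = (12.5 − 5.2)/2 = 3.65 m; q_3 = 0.42 × 0.59 × 3.65 = 0.9045 m³/s
w_4 = (14.2 − 9.8)/2 = 2.2 m; q_4 = 0.44 × 0.79 × 2.2 = 0.7647 m³/s
w_5 = (22.7 − 12.5)/2 = 5.1 m; q_5 = 0.48 × 0.80 × 5.1 = 1.958 m³/s
w_6 = (24.4 − 14.2)/2 = 5.1 m; q_6 = 0.17 × 0.24 × 5.1 = 0.2081 m³/s
Stations 1, 7 contribute zero (depth or velocity is 0).
Q = Σ qᵢ = 4.306 m³/s
= 4.306 × 3600 = 15500 m³/h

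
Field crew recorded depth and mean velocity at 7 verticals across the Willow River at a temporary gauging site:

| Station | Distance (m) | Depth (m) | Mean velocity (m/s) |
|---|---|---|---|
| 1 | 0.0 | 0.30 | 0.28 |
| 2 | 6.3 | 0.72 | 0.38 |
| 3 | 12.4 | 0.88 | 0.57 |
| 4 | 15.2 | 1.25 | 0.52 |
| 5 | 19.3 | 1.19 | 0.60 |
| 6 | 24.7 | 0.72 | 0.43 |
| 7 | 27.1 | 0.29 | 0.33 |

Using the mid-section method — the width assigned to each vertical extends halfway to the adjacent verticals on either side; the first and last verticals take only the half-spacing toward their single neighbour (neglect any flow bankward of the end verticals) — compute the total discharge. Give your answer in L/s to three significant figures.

w_1 = (6.3 − 0.0)/2 = 3.15 m; q_1 = 0.28 × 0.30 × 3.15 = 0.2646 m³/s
w_2 = (12.4 − 0.0)/2 = 6.2 m; q_2 = 0.38 × 0.72 × 6.2 = 1.696 m³/s
w_3 = (15.2 − 6.3)/2 = 4.45 m; q_3 = 0.57 × 0.88 × 4.45 = 2.232 m³/s
w_4 = (19.3 − 12.4)/2 = 3.45 m; q_4 = 0.52 × 1.25 × 3.45 = 2.243 m³/s
w_5 = (24.7 − 15.2)/2 = 4.75 m; q_5 = 0.60 × 1.19 × 4.75 = 3.392 m³/s
w_6 = (27.1 − 19.3)/2 = 3.9 m; q_6 = 0.43 × 0.72 × 3.9 = 1.207 m³/s
w_7 = (27.1 − 24.7)/2 = 1.2 m; q_7 = 0.33 × 0.29 × 1.2 = 0.1148 m³/s
Q = Σ qᵢ = 11.15 m³/s
= 11.15 × 1000 = 11150 L/s

11100 L/s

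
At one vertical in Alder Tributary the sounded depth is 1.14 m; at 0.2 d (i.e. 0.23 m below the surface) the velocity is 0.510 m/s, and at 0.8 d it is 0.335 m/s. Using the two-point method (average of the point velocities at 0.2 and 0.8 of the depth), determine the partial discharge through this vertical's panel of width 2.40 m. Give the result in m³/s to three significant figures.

v̄ = (0.510 + 0.335) / 2 = 0.4225 m/s
q = v̄ × d × w = 0.4225 × 1.14 × 2.40 = 1.156 m³/s

1.16 m³/s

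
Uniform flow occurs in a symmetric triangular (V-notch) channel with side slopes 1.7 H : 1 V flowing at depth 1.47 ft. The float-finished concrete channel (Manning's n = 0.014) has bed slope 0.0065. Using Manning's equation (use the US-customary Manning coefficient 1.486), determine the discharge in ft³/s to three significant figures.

A = z·y² = 1.7×1.47² = 3.674 ft²
P = 2y√(1+z²) = 2×1.47×√(1+1.7²) = 5.799 ft
R = A/P = 3.674/5.799 = 0.6335 ft
Q = (1.486/n)·A·R^(2/3)·S^(1/2) = (1.486/0.014) × 3.674 × 0.6335^(2/3) × 0.0065^(1/2) = 23.19 ft³/s

23.2 ft³/s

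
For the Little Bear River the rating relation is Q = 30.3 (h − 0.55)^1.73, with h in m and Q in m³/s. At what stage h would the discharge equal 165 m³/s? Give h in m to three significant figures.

3.21 m

h − h₀ = (Q/C)^(1/b) = (165/30.3)^(1/1.73) = 2.664 m
h = 0.55 + 2.664 = 3.214 m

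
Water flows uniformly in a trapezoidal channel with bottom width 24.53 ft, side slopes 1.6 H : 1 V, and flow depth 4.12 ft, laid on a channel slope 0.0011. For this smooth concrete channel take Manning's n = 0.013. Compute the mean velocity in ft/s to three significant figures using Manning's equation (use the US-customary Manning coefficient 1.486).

A = (b + z·y)·y = (24.53 + 1.6×4.12)×4.12 = 128.2 ft²
P = b + 2y√(1+z²) = 24.53 + 2×4.12×√(1+1.6²) = 40.08 ft
R = A/P = 128.2/40.08 = 3.199 ft
Q = (1.486/n)·A·R^(2/3)·S^(1/2) = (1.486/0.013) × 128.2 × 3.199^(2/3) × 0.0011^(1/2) = 1055 ft³/s
V = Q/A = 1055/128.2 = 8.232 ft/s

8.23 ft/s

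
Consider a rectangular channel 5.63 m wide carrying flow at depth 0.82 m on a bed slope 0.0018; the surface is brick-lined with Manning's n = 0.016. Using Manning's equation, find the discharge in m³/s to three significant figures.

A = b·y = 5.63 × 0.82 = 4.617 m²
P = b + 2y = 5.63 + 2×0.82 = 7.270 m
R = A/P = 4.617/7.270 = 0.6350 m
Q = (1/n)·A·R^(2/3)·S^(1/2) = (1/0.016) × 4.617 × 0.6350^(2/3) × 0.0018^(1/2) = 9.044 m³/s

9.04 m³/s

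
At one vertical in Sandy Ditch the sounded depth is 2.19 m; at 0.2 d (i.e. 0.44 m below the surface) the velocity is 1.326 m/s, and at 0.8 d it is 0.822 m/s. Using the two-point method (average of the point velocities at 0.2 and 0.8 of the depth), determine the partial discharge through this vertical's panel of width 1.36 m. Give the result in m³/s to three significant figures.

3.20 m³/s

v̄ = (1.326 + 0.822) / 2 = 1.074 m/s
q = v̄ × d × w = 1.074 × 2.19 × 1.36 = 3.199 m³/s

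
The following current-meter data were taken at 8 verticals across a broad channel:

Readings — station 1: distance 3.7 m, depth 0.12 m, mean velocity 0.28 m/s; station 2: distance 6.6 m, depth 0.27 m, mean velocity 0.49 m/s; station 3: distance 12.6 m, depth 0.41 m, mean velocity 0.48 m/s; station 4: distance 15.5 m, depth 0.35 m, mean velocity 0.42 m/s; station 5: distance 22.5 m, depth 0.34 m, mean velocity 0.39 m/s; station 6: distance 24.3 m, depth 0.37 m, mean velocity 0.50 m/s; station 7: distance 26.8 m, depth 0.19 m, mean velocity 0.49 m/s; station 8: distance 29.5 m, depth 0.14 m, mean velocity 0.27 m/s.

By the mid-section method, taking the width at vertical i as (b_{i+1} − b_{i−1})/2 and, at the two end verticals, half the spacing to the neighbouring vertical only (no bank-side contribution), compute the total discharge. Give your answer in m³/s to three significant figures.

w_1 = (6.6 − 3.7)/2 = 1.45 m; q_1 = 0.28 × 0.12 × 1.45 = 0.04872 m³/s
w_2 = (12.6 − 3.7)/2 = 4.45 m; q_2 = 0.49 × 0.27 × 4.45 = 0.5887 m³/s
w_3 = (15.5 − 6.6)/2 = 4.45 m; q_3 = 0.48 × 0.41 × 4.45 = 0.8758 m³/s
w_4 = (22.5 − 12.6)/2 = 4.95 m; q_4 = 0.42 × 0.35 × 4.95 = 0.7277 m³/s
w_5 = (24.3 − 15.5)/2 = 4.4 m; q_5 = 0.39 × 0.34 × 4.4 = 0.5834 m³/s
w_6 = (26.8 − 22.5)/2 = 2.15 m; q_6 = 0.50 × 0.37 × 2.15 = 0.3978 m³/s
w_7 = (29.5 − 24.3)/2 = 2.6 m; q_7 = 0.49 × 0.19 × 2.6 = 0.2421 m³/s
w_8 = (29.5 − 26.8)/2 = 1.35 m; q_8 = 0.27 × 0.14 × 1.35 = 0.05103 m³/s
Q = Σ qᵢ = 3.515 m³/s

3.52 m³/s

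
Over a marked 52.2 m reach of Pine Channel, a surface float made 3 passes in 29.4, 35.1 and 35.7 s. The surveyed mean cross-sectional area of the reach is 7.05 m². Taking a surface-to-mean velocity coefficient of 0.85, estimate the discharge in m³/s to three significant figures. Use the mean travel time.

t̄ = (29.4 + 35.1 + 35.7) / 3 = 33.4 s
v_surface = L / t̄ = 52.2 / 33.4 = 1.563 m/s
v_mean = 0.85 × 1.563 = 1.328 m/s
Q = A × v_mean = 7.05 × 1.328 = 9.366 m³/s

9.37 m³/s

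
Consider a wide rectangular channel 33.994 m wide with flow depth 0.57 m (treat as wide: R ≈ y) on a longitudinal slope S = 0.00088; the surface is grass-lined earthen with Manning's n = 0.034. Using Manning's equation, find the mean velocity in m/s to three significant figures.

A = b·y = 33.994 × 0.57 = 19.38 m²
Wide channel: R ≈ y = 0.57 m
Q = (1/n)·A·R^(2/3)·S^(1/2) = (1/0.034) × 19.38 × 0.5700^(2/3) × 0.00088^(1/2) = 11.62 m³/s
V = Q/A = 11.62/19.38 = 0.5998 m/s

0.600 m/s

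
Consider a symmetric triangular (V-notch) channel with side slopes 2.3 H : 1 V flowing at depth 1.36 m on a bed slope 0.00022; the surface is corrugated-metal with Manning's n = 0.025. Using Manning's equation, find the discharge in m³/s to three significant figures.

A = z·y² = 2.3×1.36² = 4.254 m²
P = 2y√(1+z²) = 2×1.36×√(1+2.3²) = 6.822 m
R = A/P = 4.254/6.822 = 0.6236 m
Q = (1/n)·A·R^(2/3)·S^(1/2) = (1/0.025) × 4.254 × 0.6236^(2/3) × 0.00022^(1/2) = 1.842 m³/s

1.84 m³/s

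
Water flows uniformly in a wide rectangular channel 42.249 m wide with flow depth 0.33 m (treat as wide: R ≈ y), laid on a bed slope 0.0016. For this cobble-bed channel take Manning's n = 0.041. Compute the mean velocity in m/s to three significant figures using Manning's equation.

A = b·y = 42.249 × 0.33 = 13.94 m²
Wide channel: R ≈ y = 0.33 m
Q = (1/n)·A·R^(2/3)·S^(1/2) = (1/0.041) × 13.94 × 0.3300^(2/3) × 0.0016^(1/2) = 6.496 m³/s
V = Q/A = 6.496/13.94 = 0.4659 m/s

0.466 m/s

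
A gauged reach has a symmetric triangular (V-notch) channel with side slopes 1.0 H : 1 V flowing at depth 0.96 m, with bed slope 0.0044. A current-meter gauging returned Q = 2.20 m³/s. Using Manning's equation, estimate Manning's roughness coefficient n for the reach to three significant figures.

0.0135

A = z·y² = 1.0×0.96² = 0.9216 m²
P = 2y√(1+z²) = 2×0.96×√(1+1.0²) = 2.715 m
R = A/P = 0.9216/2.715 = 0.3394 m
n = (1/Q)·A·R^(2/3)·S^(1/2) = (1/2.20) × 0.9216 × 0.4866 × 0.06633 = 0.01352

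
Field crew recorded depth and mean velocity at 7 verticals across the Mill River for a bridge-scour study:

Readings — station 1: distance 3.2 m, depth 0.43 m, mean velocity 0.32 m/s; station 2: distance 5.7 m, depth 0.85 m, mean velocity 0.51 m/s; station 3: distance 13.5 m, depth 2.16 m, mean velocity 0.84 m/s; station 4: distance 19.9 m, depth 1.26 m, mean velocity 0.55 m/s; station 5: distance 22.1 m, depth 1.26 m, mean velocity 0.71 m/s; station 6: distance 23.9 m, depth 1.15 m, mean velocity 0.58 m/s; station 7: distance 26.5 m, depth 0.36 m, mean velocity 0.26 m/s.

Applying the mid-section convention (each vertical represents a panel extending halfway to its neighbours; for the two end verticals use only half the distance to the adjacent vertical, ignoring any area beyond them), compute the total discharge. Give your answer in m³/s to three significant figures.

21.6 m³/s

w_1 = (5.7 − 3.2)/2 = 1.25 m; q_1 = 0.32 × 0.43 × 1.25 = 0.1720 m³/s
w_2 = (13.5 − 3.2)/2 = 5.15 m; q_2 = 0.51 × 0.85 × 5.15 = 2.233 m³/s
w_3 = (19.9 − 5.7)/2 = 7.1 m; q_3 = 0.84 × 2.16 × 7.1 = 12.88 m³/s
w_4 = (22.1 − 13.5)/2 = 4.3 m; q_4 = 0.55 × 1.26 × 4.3 = 2.980 m³/s
w_5 = (23.9 − 19.9)/2 = 2 m; q_5 = 0.71 × 1.26 × 2 = 1.789 m³/s
w_6 = (26.5 − 22.1)/2 = 2.2 m; q_6 = 0.58 × 1.15 × 2.2 = 1.467 m³/s
w_7 = (26.5 − 23.9)/2 = 1.3 m; q_7 = 0.26 × 0.36 × 1.3 = 0.1217 m³/s
Q = Σ qᵢ = 21.64 m³/s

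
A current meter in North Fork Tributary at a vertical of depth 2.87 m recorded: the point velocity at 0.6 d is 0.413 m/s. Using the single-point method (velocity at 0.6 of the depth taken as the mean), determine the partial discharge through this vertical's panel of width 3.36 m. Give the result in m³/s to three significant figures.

3.98 m³/s

v̄ = v₀.₆ = 0.413 m/s
q = v̄ × d × w = 0.4130 × 2.87 × 3.36 = 3.983 m³/s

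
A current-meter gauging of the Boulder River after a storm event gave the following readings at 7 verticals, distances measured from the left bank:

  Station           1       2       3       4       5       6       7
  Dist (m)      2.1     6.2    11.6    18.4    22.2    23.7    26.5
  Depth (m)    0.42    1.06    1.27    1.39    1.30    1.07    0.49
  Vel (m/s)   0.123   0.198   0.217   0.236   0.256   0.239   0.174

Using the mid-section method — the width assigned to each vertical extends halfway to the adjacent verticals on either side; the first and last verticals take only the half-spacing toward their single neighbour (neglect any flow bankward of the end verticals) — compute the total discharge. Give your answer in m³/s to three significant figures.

w_1 = (6.2 − 2.1)/2 = 2.05 m; q_1 = 0.123 × 0.42 × 2.05 = 0.1059 m³/s
w_2 = (11.6 − 2.1)/2 = 4.75 m; q_2 = 0.198 × 1.06 × 4.75 = 0.9969 m³/s
w_3 = (18.4 − 6.2)/2 = 6.1 m; q_3 = 0.217 × 1.27 × 6.1 = 1.681 m³/s
w_4 = (22.2 − 11.6)/2 = 5.3 m; q_4 = 0.236 × 1.39 × 5.3 = 1.739 m³/s
w_5 = (23.7 − 18.4)/2 = 2.65 m; q_5 = 0.256 × 1.30 × 2.65 = 0.8819 m³/s
w_6 = (26.5 − 22.2)/2 = 2.15 m; q_6 = 0.239 × 1.07 × 2.15 = 0.5498 m³/s
w_7 = (26.5 − 23.7)/2 = 1.4 m; q_7 = 0.174 × 0.49 × 1.4 = 0.1194 m³/s
Q = Σ qᵢ = 6.074 m³/s

6.07 m³/s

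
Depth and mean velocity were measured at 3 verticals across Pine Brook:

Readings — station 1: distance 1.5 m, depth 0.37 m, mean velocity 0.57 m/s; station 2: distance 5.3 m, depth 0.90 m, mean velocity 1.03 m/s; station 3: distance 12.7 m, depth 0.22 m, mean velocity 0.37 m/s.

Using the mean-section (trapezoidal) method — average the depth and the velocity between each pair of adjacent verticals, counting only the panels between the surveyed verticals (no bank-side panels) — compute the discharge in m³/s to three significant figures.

Panel 1-2: Δb = 3.8 m, d̄ = (0.37+0.90)/2 = 0.635, v̄ = (0.57+1.03)/2 = 0.8 → q = 3.8×0.635×0.8 = 1.930 m³/s
Panel 2-3: Δb = 7.4 m, d̄ = (0.90+0.22)/2 = 0.56, v̄ = (1.03+0.37)/2 = 0.7 → q = 7.4×0.56×0.7 = 2.901 m³/s
Q = Σ q = 4.831 m³/s

4.83 m³/s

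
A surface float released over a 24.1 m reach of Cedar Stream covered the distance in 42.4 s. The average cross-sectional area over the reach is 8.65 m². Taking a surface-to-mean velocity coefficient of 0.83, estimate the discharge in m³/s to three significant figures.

4.08 m³/s

v_surface = L / t̄ = 24.1 / 42.4 = 0.5684 m/s
v_mean = 0.83 × 0.5684 = 0.4718 m/s
Q = A × v_mean = 8.65 × 0.4718 = 4.081 m³/s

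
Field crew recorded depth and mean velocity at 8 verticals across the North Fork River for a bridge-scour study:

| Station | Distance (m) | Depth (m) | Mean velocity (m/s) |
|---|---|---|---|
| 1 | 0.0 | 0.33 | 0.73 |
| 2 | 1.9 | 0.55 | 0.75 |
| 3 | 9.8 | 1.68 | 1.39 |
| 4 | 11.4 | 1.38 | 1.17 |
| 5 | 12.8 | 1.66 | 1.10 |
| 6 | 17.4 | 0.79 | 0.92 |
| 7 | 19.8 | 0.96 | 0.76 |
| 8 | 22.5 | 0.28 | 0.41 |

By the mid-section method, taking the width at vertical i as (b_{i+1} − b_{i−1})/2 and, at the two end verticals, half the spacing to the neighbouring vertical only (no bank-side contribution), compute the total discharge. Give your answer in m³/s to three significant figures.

25.8 m³/s

w_1 = (1.9 − 0.0)/2 = 0.95 m; q_1 = 0.73 × 0.33 × 0.95 = 0.2289 m³/s
w_2 = (9.8 − 0.0)/2 = 4.9 m; q_2 = 0.75 × 0.55 × 4.9 = 2.021 m³/s
w_3 = (11.4 − 1.9)/2 = 4.75 m; q_3 = 1.39 × 1.68 × 4.75 = 11.09 m³/s
w_4 = (12.8 − 9.8)/2 = 1.5 m; q_4 = 1.17 × 1.38 × 1.5 = 2.422 m³/s
w_5 = (17.4 − 11.4)/2 = 3 m; q_5 = 1.10 × 1.66 × 3 = 5.478 m³/s
w_6 = (19.8 − 12.8)/2 = 3.5 m; q_6 = 0.92 × 0.79 × 3.5 = 2.544 m³/s
w_7 = (22.5 − 17.4)/2 = 2.55 m; q_7 = 0.76 × 0.96 × 2.55 = 1.860 m³/s
w_8 = (22.5 − 19.8)/2 = 1.35 m; q_8 = 0.41 × 0.28 × 1.35 = 0.1550 m³/s
Q = Σ qᵢ = 25.80 m³/s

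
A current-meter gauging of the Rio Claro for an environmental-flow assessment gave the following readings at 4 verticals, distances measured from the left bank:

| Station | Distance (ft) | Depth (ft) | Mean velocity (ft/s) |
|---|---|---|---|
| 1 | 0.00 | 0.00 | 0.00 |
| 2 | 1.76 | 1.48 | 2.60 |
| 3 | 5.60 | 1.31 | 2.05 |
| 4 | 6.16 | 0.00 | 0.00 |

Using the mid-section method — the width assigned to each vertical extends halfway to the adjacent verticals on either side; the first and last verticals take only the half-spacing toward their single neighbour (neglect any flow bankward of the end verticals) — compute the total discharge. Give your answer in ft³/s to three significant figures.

16.7 ft³/s

w_2 = (5.60 − 0.00)/2 = 2.8 ft; q_2 = 2.60 × 1.48 × 2.8 = 10.77 ft³/s
w_3 = (6.16 − 1.76)/2 = 2.2 ft; q_3 = 2.05 × 1.31 × 2.2 = 5.908 ft³/s
Stations 1, 4 contribute zero (depth or velocity is 0).
Q = Σ qᵢ = 16.68 ft³/s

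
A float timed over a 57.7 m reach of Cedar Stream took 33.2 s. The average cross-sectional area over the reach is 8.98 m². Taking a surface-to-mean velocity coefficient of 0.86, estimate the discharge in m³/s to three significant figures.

13.4 m³/s

v_surface = L / t̄ = 57.7 / 33.2 = 1.738 m/s
v_mean = 0.86 × 1.738 = 1.495 m/s
Q = A × v_mean = 8.98 × 1.495 = 13.42 m³/s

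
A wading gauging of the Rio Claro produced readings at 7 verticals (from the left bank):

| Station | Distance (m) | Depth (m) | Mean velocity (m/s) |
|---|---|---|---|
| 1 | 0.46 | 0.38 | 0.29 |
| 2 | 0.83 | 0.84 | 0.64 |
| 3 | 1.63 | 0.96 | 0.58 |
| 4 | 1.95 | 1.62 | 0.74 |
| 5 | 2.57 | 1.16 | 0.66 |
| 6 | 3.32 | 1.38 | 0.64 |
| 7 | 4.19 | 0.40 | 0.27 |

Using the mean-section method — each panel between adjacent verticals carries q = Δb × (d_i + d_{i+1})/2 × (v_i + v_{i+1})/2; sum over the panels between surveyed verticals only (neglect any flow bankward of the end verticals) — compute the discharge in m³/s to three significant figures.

2.39 m³/s

Panel 1-2: Δb = 0.37 m, d̄ = (0.38+0.84)/2 = 0.61, v̄ = (0.29+0.64)/2 = 0.465 → q = 0.37×0.61×0.465 = 0.1050 m³/s
Panel 2-3: Δb = 0.8 m, d̄ = (0.84+0.96)/2 = 0.9, v̄ = (0.64+0.58)/2 = 0.61 → q = 0.8×0.9×0.61 = 0.4392 m³/s
Panel 3-4: Δb = 0.32 m, d̄ = (0.96+1.62)/2 = 1.29, v̄ = (0.58+0.74)/2 = 0.66 → q = 0.32×1.29×0.66 = 0.2724 m³/s
Panel 4-5: Δb = 0.62 m, d̄ = (1.62+1.16)/2 = 1.39, v̄ = (0.74+0.66)/2 = 0.7 → q = 0.62×1.39×0.7 = 0.6033 m³/s
Panel 5-6: Δb = 0.75 m, d̄ = (1.16+1.38)/2 = 1.27, v̄ = (0.66+0.64)/2 = 0.65 → q = 0.75×1.27×0.65 = 0.6191 m³/s
Panel 6-7: Δb = 0.87 m, d̄ = (1.38+0.40)/2 = 0.89, v̄ = (0.64+0.27)/2 = 0.455 → q = 0.87×0.89×0.455 = 0.3523 m³/s
Q = Σ q = 2.391 m³/s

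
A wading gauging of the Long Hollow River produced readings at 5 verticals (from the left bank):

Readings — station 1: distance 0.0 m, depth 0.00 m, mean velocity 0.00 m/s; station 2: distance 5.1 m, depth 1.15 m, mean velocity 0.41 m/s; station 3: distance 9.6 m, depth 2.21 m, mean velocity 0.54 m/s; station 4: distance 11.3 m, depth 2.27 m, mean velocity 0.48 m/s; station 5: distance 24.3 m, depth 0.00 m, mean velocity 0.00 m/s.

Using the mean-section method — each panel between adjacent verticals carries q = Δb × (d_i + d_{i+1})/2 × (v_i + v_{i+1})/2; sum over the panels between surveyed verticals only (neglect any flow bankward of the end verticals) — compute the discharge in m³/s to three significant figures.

Panel 1-2: Δb = 5.1 m, d̄ = (0.00+1.15)/2 = 0.575, v̄ = (0.00+0.41)/2 = 0.205 → q = 5.1×0.575×0.205 = 0.6012 m³/s
Panel 2-3: Δb = 4.5 m, d̄ = (1.15+2.21)/2 = 1.68, v̄ = (0.41+0.54)/2 = 0.475 → q = 4.5×1.68×0.475 = 3.591 m³/s
Panel 3-4: Δb = 1.7 m, d̄ = (2.21+2.27)/2 = 2.24, v̄ = (0.54+0.48)/2 = 0.51 → q = 1.7×2.24×0.51 = 1.942 m³/s
Panel 4-5: Δb = 13 m, d̄ = (2.27+0.00)/2 = 1.135, v̄ = (0.48+0.00)/2 = 0.24 → q = 13×1.135×0.24 = 3.541 m³/s
Q = Σ q = 9.675 m³/s

9.68 m³/s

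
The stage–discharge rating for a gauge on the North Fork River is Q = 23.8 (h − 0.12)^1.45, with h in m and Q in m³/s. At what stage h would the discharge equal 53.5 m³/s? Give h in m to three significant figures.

1.87 m

h − h₀ = (Q/C)^(1/b) = (53.5/23.8)^(1/1.45) = 1.748 m
h = 0.12 + 1.748 = 1.868 m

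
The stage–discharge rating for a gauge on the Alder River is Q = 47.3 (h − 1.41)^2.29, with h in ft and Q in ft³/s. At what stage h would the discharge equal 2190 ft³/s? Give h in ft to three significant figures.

6.75 ft

h − h₀ = (Q/C)^(1/b) = (2190/47.3)^(1/2.29) = 5.337 ft
h = 1.41 + 5.337 = 6.747 ft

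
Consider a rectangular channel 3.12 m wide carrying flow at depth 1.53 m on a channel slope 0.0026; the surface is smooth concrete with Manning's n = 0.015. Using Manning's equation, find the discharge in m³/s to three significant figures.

A = b·y = 3.12 × 1.53 = 4.774 m²
P = b + 2y = 3.12 + 2×1.53 = 6.180 m
R = A/P = 4.774/6.180 = 0.7724 m
Q = (1/n)·A·R^(2/3)·S^(1/2) = (1/0.015) × 4.774 × 0.7724^(2/3) × 0.0026^(1/2) = 13.66 m³/s

13.7 m³/s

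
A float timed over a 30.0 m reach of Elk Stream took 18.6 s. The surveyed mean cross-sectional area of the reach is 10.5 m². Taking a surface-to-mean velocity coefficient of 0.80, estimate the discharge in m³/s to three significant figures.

v_surface = L / t̄ = 30.0 / 18.6 = 1.613 m/s
v_mean = 0.80 × 1.613 = 1.290 m/s
Q = A × v_mean = 10.5 × 1.290 = 13.55 m³/s

13.5 m³/s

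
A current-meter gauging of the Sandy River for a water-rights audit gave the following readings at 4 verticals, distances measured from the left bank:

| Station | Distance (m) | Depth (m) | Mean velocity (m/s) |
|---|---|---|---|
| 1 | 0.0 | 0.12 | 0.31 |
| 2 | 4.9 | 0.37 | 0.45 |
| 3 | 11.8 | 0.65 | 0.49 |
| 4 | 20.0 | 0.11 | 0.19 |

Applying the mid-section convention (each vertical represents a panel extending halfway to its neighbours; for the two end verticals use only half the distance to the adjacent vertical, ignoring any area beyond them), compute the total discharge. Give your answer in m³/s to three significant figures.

w_1 = (4.9 − 0.0)/2 = 2.45 m; q_1 = 0.31 × 0.12 × 2.45 = 0.09114 m³/s
w_2 = (11.8 − 0.0)/2 = 5.9 m; q_2 = 0.45 × 0.37 × 5.9 = 0.9824 m³/s
w_3 = (20.0 − 4.9)/2 = 7.55 m; q_3 = 0.49 × 0.65 × 7.55 = 2.405 m³/s
w_4 = (20.0 − 11.8)/2 = 4.1 m; q_4 = 0.19 × 0.11 × 4.1 = 0.08569 m³/s
Q = Σ qᵢ = 3.564 m³/s

3.56 m³/s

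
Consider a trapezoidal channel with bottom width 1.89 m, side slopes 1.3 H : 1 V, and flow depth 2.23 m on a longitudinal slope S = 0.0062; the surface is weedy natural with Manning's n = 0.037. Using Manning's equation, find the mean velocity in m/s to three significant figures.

A = (b + z·y)·y = (1.89 + 1.3×2.23)×2.23 = 10.68 m²
P = b + 2y√(1+z²) = 1.89 + 2×2.23×√(1+1.3²) = 9.205 m
R = A/P = 10.68/9.205 = 1.160 m
Q = (1/n)·A·R^(2/3)·S^(1/2) = (1/0.037) × 10.68 × 1.160^(2/3) × 0.0062^(1/2) = 25.09 m³/s
V = Q/A = 25.09/10.68 = 2.350 m/s

2.35 m/s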